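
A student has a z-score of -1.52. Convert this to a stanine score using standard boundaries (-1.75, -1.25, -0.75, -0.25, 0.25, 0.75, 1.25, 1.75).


Stanine boundaries: [-1.75, -1.25, -0.75, -0.25, 0.25, 0.75, 1.25, 1.75]
z = -1.52
Check each boundary:
  z >= -1.75 -> could be stanine 2
  z < -1.25
  z < -0.75
  z < -0.25
  z < 0.25
  z < 0.75
  z < 1.25
  z < 1.75
Highest qualifying boundary gives stanine = 2

2


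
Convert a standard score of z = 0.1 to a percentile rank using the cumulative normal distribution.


CDF(z) = 0.5 * (1 + erf(z/sqrt(2)))
erf(0.0707) = 0.0797
CDF = 0.5398
Percentile rank = 0.5398 * 100 = 53.98

53.98


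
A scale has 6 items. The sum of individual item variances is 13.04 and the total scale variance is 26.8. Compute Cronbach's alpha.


alpha = (k/(k-1)) * (1 - sum(si^2)/s_total^2)
= (6/5) * (1 - 13.04/26.8)
alpha = 0.6161

0.6161


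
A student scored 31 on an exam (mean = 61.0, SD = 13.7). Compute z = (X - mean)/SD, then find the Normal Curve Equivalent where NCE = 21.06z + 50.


z = (X - mean) / SD = (31 - 61.0) / 13.7
z = -30.0 / 13.7
z = -2.1898
NCE = NCE = 21.06z + 50
Carry z at full precision (z = -30.0 / 13.7) into the conversion:
NCE = 21.06 * (-30.0 / 13.7) + 50 = -631.8 / 13.7 + 50
NCE = -46.1168 + 50
NCE = 3.8832

3.8832


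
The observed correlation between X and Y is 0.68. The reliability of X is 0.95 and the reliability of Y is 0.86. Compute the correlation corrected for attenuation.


r_corrected = rxy / sqrt(rxx * ryy)
= 0.68 / sqrt(0.95 * 0.86)
= 0.68 / sqrt(0.817)
= 0.68 / 0.903881
r_corrected = 0.7523

0.7523


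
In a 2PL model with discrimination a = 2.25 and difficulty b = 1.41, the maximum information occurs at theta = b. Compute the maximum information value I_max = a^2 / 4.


For 2PL, max info at theta = b = 1.41
I_max = a^2 / 4 = 2.25^2 / 4
= 5.0625 / 4
I_max = 1.2656

1.2656


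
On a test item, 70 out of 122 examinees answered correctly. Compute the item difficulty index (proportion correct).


Item difficulty p = number correct / total examinees
p = 70 / 122
p = 0.5738

0.5738


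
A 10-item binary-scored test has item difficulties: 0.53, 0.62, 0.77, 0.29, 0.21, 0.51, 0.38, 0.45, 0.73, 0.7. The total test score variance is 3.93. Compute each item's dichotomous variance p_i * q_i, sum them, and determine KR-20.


For each item, compute p_i * q_i:
  Item 1: 0.53 * 0.47 = 0.2491
  Item 2: 0.62 * 0.38 = 0.2356
  Item 3: 0.77 * 0.23 = 0.1771
  Item 4: 0.29 * 0.71 = 0.2059
  Item 5: 0.21 * 0.79 = 0.1659
  Item 6: 0.51 * 0.49 = 0.2499
  Item 7: 0.38 * 0.62 = 0.2356
  Item 8: 0.45 * 0.55 = 0.2475
  Item 9: 0.73 * 0.27 = 0.1971
  Item 10: 0.7 * 0.3 = 0.21
Sum(p_i * q_i) = 0.2491 + 0.2356 + 0.1771 + 0.2059 + 0.1659 + 0.2499 + 0.2356 + 0.2475 + 0.1971 + 0.21 = 2.1737
KR-20 = (k/(k-1)) * (1 - Sum(p_i*q_i) / Var_total)
= (10/9) * (1 - 2.1737/3.93)
= 1.1111 * 0.4469
KR-20 = 0.4966

0.4966


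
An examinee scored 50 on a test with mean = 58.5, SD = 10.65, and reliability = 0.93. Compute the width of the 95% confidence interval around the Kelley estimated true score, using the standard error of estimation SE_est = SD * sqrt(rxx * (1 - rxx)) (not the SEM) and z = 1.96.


True score estimate = 0.93*50 + 0.07*58.5 = 50.595
SE_est = SD * sqrt(rxx * (1 - rxx)) = 10.65 * sqrt(0.93 * 0.07) = 10.65 * sqrt(0.0651) = 2.717316
CI = T_est +/- z * SE_est, so width = 2 * z * SE_est = 2 * 1.96 * 2.717316
Width = 10.6519

10.6519


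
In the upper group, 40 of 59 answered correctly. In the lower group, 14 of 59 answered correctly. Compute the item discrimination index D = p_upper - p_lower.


p_upper = 40/59 = 0.678
p_lower = 14/59 = 0.2373
D = 0.678 - 0.2373 = 0.4407

0.4407


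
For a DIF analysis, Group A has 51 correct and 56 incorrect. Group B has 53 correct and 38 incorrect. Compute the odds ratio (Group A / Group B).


Odds_A = 51/56 = 0.9107
Odds_B = 53/38 = 1.3947
OR = Odds_A / Odds_B = 0.9107 / 1.3947
Exactly, OR = (51 * 38) / (56 * 53) = 1938 / 2968
OR = 0.653

0.653


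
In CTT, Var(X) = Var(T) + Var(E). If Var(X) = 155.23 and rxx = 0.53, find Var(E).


var_true = rxx * var_obs = 0.53 * 155.23 = 82.2719
var_error = var_obs - var_true
var_error = 155.23 - 82.2719
var_error = 72.9581

72.9581


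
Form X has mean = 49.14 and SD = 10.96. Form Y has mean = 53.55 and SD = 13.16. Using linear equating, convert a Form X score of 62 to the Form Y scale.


slope = SD_Y / SD_X = 13.16 / 10.96 ~ 1.2007
intercept = mean_Y - slope * mean_X = 53.55 - (13.16 / 10.96) * 49.14 ~ -5.4539
Y = slope * X + intercept. To avoid rounding drift from the rounded slope/intercept, evaluate the equivalent form Y = mean_Y + SD_Y * (X - mean_X) / SD_X at full precision:
Y = 53.55 + 13.16 * (62 - 49.14) / 10.96
Y = 53.55 + 13.16 * 12.86 / 10.96
Y = 53.55 + 169.2376 / 10.96
Y = 53.55 + 15.4414
Y = 68.9914

68.9914


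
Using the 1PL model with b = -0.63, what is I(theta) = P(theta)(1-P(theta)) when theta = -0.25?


P = 1/(1+exp(-(-0.25--0.63))) = 0.5939
I = P*(1-P) = 0.5939 * 0.4061
I = 0.2412

0.2412


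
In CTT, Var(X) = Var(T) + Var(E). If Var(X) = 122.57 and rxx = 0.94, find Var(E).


var_true = rxx * var_obs = 0.94 * 122.57 = 115.2158
var_error = var_obs - var_true
var_error = 122.57 - 115.2158
var_error = 7.3542

7.3542


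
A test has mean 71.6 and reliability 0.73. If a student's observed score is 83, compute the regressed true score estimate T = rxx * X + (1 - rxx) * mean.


T_est = rxx * X + (1 - rxx) * mean
T_est = 0.73 * 83 + 0.27 * 71.6
T_est = 60.59 + 19.332
T_est = 79.922

79.922


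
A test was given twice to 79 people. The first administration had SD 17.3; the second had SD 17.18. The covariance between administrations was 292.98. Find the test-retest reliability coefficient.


r = cov(X,Y) / (SD_X * SD_Y)
r = 292.98 / (17.3 * 17.18)
r = 292.98 / 297.214
r = 0.9858

0.9858


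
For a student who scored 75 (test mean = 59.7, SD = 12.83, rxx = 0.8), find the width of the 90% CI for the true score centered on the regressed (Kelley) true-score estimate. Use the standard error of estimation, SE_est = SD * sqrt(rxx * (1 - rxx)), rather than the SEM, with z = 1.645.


True score estimate = 0.8*75 + 0.2*59.7 = 71.94
SE_est = SD * sqrt(rxx * (1 - rxx)) = 12.83 * sqrt(0.8 * 0.2) = 12.83 * sqrt(0.16) = 5.132
CI = T_est +/- z * SE_est, so width = 2 * z * SE_est = 2 * 1.645 * 5.132
Width = 16.8843

16.8843


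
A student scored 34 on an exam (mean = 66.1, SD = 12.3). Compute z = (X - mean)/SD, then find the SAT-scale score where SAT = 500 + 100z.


z = (X - mean) / SD = (34 - 66.1) / 12.3
z = -32.1 / 12.3
z = -2.6098
SAT-scale = SAT = 500 + 100z
Carry z at full precision (z = -32.1 / 12.3) into the conversion:
SAT-scale = 500 + 100 * (-32.1 / 12.3) = 500 + -3210 / 12.3
SAT-scale = 500 + -260.9756
SAT-scale = 239.0244

239.0244


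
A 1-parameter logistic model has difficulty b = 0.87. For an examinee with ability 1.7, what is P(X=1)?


theta - b = 1.7 - 0.87 = 0.83
exp(-(theta - b)) = exp(-0.83) = 0.436
P = 1 / (1 + 0.436)
P = 0.6964

0.6964


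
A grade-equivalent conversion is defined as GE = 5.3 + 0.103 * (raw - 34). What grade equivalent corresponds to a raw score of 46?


raw - median = 46 - 34 = 12
slope * diff = 0.103 * 12 = 1.236
GE = 5.3 + 1.236
GE = 6.536

6.536


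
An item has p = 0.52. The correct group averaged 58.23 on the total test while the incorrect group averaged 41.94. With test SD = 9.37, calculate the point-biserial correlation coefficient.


q = 1 - p = 0.48
rpb = ((M1 - M0) / SD) * sqrt(p * q)
rpb = ((58.23 - 41.94) / 9.37) * sqrt(0.52 * 0.48)
rpb = 0.8686

0.8686


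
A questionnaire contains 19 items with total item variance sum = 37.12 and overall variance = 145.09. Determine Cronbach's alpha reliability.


alpha = (k/(k-1)) * (1 - sum(si^2)/s_total^2)
= (19/18) * (1 - 37.12/145.09)
alpha = 0.7855

0.7855


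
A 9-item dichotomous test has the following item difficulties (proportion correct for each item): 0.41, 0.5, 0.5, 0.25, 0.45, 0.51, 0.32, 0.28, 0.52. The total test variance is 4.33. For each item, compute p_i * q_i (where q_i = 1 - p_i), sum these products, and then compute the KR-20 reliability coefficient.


For each item, compute p_i * q_i:
  Item 1: 0.41 * 0.59 = 0.2419
  Item 2: 0.5 * 0.5 = 0.25
  Item 3: 0.5 * 0.5 = 0.25
  Item 4: 0.25 * 0.75 = 0.1875
  Item 5: 0.45 * 0.55 = 0.2475
  Item 6: 0.51 * 0.49 = 0.2499
  Item 7: 0.32 * 0.68 = 0.2176
  Item 8: 0.28 * 0.72 = 0.2016
  Item 9: 0.52 * 0.48 = 0.2496
Sum(p_i * q_i) = 0.2419 + 0.25 + 0.25 + 0.1875 + 0.2475 + 0.2499 + 0.2176 + 0.2016 + 0.2496 = 2.0956
KR-20 = (k/(k-1)) * (1 - Sum(p_i*q_i) / Var_total)
= (9/8) * (1 - 2.0956/4.33)
= 1.125 * 0.516
KR-20 = 0.5805

0.5805


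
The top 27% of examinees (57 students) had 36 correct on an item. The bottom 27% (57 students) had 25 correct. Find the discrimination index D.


p_upper = 36/57 = 0.6316
p_lower = 25/57 = 0.4386
D = 0.6316 - 0.4386 = 0.193

0.193


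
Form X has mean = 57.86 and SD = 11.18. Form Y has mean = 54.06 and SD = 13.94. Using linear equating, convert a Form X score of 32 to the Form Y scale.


slope = SD_Y / SD_X = 13.94 / 11.18 ~ 1.2469
intercept = mean_Y - slope * mean_X = 54.06 - (13.94 / 11.18) * 57.86 ~ -18.0839
Y = slope * X + intercept. To avoid rounding drift from the rounded slope/intercept, evaluate the equivalent form Y = mean_Y + SD_Y * (X - mean_X) / SD_X at full precision:
Y = 54.06 + 13.94 * (32 - 57.86) / 11.18
Y = 54.06 - 13.94 * 25.86 / 11.18
Y = 54.06 - 360.4884 / 11.18
Y = 54.06 - 32.244
Y = 21.816

21.816


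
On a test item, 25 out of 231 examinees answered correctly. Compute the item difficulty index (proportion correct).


Item difficulty p = number correct / total examinees
p = 25 / 231
p = 0.1082

0.1082


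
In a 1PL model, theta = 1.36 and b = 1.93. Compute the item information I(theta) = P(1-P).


P = 1/(1+exp(-(1.36-1.93))) = 0.3612
I = P*(1-P) = 0.3612 * 0.6388
I = 0.2307

0.2307


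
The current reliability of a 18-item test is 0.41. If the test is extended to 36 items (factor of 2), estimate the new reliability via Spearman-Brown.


r_new = (n * rxx) / (1 + (n-1) * rxx)
r_new = (2 * 0.41) / (1 + 1 * 0.41)
r_new = 0.82 / 1.41
r_new = 0.5816

0.5816


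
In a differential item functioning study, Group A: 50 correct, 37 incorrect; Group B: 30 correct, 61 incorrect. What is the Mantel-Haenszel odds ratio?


Odds_A = 50/37 = 1.3514
Odds_B = 30/61 = 0.4918
OR = Odds_A / Odds_B = 1.3514 / 0.4918
Exactly, OR = (50 * 61) / (37 * 30) = 3050 / 1110
OR = 2.7477

2.7477


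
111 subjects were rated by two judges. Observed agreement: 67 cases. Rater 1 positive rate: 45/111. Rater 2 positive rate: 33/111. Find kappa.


P_o = 67/111 = 0.603604
P_e = (45*33 + 66*78) / 12321 = 0.538349
kappa = (P_o - P_e) / (1 - P_e)
kappa = (0.603604 - 0.538349) / (1 - 0.538349)
kappa = 0.1414

0.1414


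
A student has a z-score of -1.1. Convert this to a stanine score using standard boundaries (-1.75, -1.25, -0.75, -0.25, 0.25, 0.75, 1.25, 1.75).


Stanine boundaries: [-1.75, -1.25, -0.75, -0.25, 0.25, 0.75, 1.25, 1.75]
z = -1.1
Check each boundary:
  z >= -1.75 -> could be stanine 2
  z >= -1.25 -> could be stanine 3
  z < -0.75
  z < -0.25
  z < 0.25
  z < 0.75
  z < 1.25
  z < 1.75
Highest qualifying boundary gives stanine = 3

3


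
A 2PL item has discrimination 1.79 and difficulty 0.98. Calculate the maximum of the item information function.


For 2PL, max info at theta = b = 0.98
I_max = a^2 / 4 = 1.79^2 / 4
= 3.2041 / 4
I_max = 0.801

0.801


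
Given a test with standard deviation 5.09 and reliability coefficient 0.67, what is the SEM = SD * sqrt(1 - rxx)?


SEM = SD * sqrt(1 - rxx)
SEM = 5.09 * sqrt(1 - 0.67)
SEM = 5.09 * sqrt(0.33) = 5.09 * 0.574456
SEM = 2.924

2.924


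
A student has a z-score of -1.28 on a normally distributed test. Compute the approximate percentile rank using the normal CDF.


CDF(z) = 0.5 * (1 + erf(z/sqrt(2)))
erf(-0.9051) = -0.7995
CDF = 0.1003
Percentile rank = 0.1003 * 100 = 10.03

10.03


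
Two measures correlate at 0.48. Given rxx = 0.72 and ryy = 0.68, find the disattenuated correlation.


r_corrected = rxy / sqrt(rxx * ryy)
= 0.48 / sqrt(0.72 * 0.68)
= 0.48 / sqrt(0.4896)
= 0.48 / 0.699714
r_corrected = 0.686

0.686


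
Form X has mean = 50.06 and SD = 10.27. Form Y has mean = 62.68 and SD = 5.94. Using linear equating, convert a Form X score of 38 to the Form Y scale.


slope = SD_Y / SD_X = 5.94 / 10.27 ~ 0.5784
intercept = mean_Y - slope * mean_X = 62.68 - (5.94 / 10.27) * 50.06 ~ 33.7261
Y = slope * X + intercept. To avoid rounding drift from the rounded slope/intercept, evaluate the equivalent form Y = mean_Y + SD_Y * (X - mean_X) / SD_X at full precision:
Y = 62.68 + 5.94 * (38 - 50.06) / 10.27
Y = 62.68 - 5.94 * 12.06 / 10.27
Y = 62.68 - 71.6364 / 10.27
Y = 62.68 - 6.9753
Y = 55.7047

55.7047


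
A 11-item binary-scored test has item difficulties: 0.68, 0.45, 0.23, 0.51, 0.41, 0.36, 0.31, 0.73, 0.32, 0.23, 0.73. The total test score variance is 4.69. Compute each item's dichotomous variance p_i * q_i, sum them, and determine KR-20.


For each item, compute p_i * q_i:
  Item 1: 0.68 * 0.32 = 0.2176
  Item 2: 0.45 * 0.55 = 0.2475
  Item 3: 0.23 * 0.77 = 0.1771
  Item 4: 0.51 * 0.49 = 0.2499
  Item 5: 0.41 * 0.59 = 0.2419
  Item 6: 0.36 * 0.64 = 0.2304
  Item 7: 0.31 * 0.69 = 0.2139
  Item 8: 0.73 * 0.27 = 0.1971
  Item 9: 0.32 * 0.68 = 0.2176
  Item 10: 0.23 * 0.77 = 0.1771
  Item 11: 0.73 * 0.27 = 0.1971
Sum(p_i * q_i) = 0.2176 + 0.2475 + 0.1771 + 0.2499 + 0.2419 + 0.2304 + 0.2139 + 0.1971 + 0.2176 + 0.1771 + 0.1971 = 2.3672
KR-20 = (k/(k-1)) * (1 - Sum(p_i*q_i) / Var_total)
= (11/10) * (1 - 2.3672/4.69)
= 1.1 * 0.4953
KR-20 = 0.5448

0.5448


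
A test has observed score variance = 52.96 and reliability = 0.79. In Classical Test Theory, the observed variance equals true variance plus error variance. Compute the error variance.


var_true = rxx * var_obs = 0.79 * 52.96 = 41.8384
var_error = var_obs - var_true
var_error = 52.96 - 41.8384
var_error = 11.1216

11.1216


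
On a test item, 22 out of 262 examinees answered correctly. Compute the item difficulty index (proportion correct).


Item difficulty p = number correct / total examinees
p = 22 / 262
p = 0.084

0.084


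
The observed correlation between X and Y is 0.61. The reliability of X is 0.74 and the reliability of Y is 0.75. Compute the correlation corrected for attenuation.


r_corrected = rxy / sqrt(rxx * ryy)
= 0.61 / sqrt(0.74 * 0.75)
= 0.61 / sqrt(0.555)
= 0.61 / 0.744983
r_corrected = 0.8188

0.8188


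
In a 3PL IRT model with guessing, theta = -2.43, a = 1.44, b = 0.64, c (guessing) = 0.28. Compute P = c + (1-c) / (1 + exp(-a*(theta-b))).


logit = 1.44*(-2.43 - 0.64) = -4.4208
P* = 1/(1 + exp(--4.4208)) = 0.0119
P = 0.28 + (1 - 0.28) * 0.0119
P = 0.2886

0.2886


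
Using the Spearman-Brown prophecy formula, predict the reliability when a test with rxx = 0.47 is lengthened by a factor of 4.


r_new = (n * rxx) / (1 + (n-1) * rxx)
r_new = (4 * 0.47) / (1 + 3 * 0.47)
r_new = 1.88 / 2.41
r_new = 0.7801

0.7801


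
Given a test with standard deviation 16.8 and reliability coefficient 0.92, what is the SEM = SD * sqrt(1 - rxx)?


SEM = SD * sqrt(1 - rxx)
SEM = 16.8 * sqrt(1 - 0.92)
SEM = 16.8 * sqrt(0.08) = 16.8 * 0.282843
SEM = 4.7518

4.7518


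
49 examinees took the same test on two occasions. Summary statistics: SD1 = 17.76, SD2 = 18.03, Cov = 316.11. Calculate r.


r = cov(X,Y) / (SD_X * SD_Y)
r = 316.11 / (17.76 * 18.03)
r = 316.11 / 320.2128
r = 0.9872

0.9872


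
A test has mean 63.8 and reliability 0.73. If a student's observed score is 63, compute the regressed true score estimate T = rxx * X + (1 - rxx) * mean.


T_est = rxx * X + (1 - rxx) * mean
T_est = 0.73 * 63 + 0.27 * 63.8
T_est = 45.99 + 17.226
T_est = 63.216

63.216


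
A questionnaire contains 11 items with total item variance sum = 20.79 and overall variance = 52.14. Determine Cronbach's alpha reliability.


alpha = (k/(k-1)) * (1 - sum(si^2)/s_total^2)
= (11/10) * (1 - 20.79/52.14)
alpha = 0.6614

0.6614


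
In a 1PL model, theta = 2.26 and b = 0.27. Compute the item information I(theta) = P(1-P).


P = 1/(1+exp(-(2.26-0.27))) = 0.8797
I = P*(1-P) = 0.8797 * 0.1203
I = 0.1058

0.1058


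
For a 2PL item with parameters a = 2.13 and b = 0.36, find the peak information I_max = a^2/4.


For 2PL, max info at theta = b = 0.36
I_max = a^2 / 4 = 2.13^2 / 4
= 4.5369 / 4
I_max = 1.1342

1.1342


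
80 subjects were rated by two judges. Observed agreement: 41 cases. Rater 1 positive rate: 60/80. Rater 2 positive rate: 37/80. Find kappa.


P_o = 41/80 = 0.5125
P_e = (60*37 + 20*43) / 6400 = 0.48125
kappa = (P_o - P_e) / (1 - P_e)
kappa = (0.5125 - 0.48125) / (1 - 0.48125)
kappa = 0.0602

0.0602


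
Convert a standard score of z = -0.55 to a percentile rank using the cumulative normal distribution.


CDF(z) = 0.5 * (1 + erf(z/sqrt(2)))
erf(-0.3889) = -0.4177
CDF = 0.2912
Percentile rank = 0.2912 * 100 = 29.12

29.12


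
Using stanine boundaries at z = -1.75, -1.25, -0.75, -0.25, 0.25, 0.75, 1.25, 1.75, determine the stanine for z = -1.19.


Stanine boundaries: [-1.75, -1.25, -0.75, -0.25, 0.25, 0.75, 1.25, 1.75]
z = -1.19
Check each boundary:
  z >= -1.75 -> could be stanine 2
  z >= -1.25 -> could be stanine 3
  z < -0.75
  z < -0.25
  z < 0.25
  z < 0.75
  z < 1.25
  z < 1.75
Highest qualifying boundary gives stanine = 3

3


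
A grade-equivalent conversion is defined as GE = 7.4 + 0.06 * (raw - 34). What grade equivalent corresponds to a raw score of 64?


raw - median = 64 - 34 = 30
slope * diff = 0.06 * 30 = 1.8
GE = 7.4 + 1.8
GE = 9.2

9.2


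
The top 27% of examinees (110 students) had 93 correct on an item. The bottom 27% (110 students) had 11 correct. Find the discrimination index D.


p_upper = 93/110 = 0.8455
p_lower = 11/110 = 0.1
D = 0.8455 - 0.1 = 0.7455

0.7455


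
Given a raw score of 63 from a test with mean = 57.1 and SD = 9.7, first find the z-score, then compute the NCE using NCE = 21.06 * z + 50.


z = (X - mean) / SD = (63 - 57.1) / 9.7
z = 5.9 / 9.7
z = 0.6082
NCE = NCE = 21.06z + 50
Carry z at full precision (z = 5.9 / 9.7) into the conversion:
NCE = 21.06 * (5.9 / 9.7) + 50 = 124.254 / 9.7 + 50
NCE = 12.8097 + 50
NCE = 62.8097

62.8097


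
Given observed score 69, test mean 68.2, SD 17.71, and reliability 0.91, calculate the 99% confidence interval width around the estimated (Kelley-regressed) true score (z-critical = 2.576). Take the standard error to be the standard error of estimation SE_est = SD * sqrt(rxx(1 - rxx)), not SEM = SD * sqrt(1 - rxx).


True score estimate = 0.91*69 + 0.09*68.2 = 68.928
SE_est = SD * sqrt(rxx * (1 - rxx)) = 17.71 * sqrt(0.91 * 0.09) = 17.71 * sqrt(0.0819) = 5.068279
CI = T_est +/- z * SE_est, so width = 2 * z * SE_est = 2 * 2.576 * 5.068279
Width = 26.1118

26.1118


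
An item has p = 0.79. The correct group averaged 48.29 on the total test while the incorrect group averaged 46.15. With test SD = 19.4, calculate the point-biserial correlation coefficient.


q = 1 - p = 0.21
rpb = ((M1 - M0) / SD) * sqrt(p * q)
rpb = ((48.29 - 46.15) / 19.4) * sqrt(0.79 * 0.21)
rpb = 0.0449

0.0449


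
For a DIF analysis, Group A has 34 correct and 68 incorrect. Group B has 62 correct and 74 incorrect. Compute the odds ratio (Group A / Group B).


Odds_A = 34/68 = 0.5
Odds_B = 62/74 = 0.8378
OR = Odds_A / Odds_B = 0.5 / 0.8378
Exactly, OR = (34 * 74) / (68 * 62) = 2516 / 4216
OR = 0.5968

0.5968


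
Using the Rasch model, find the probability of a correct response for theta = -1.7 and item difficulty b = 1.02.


theta - b = -1.7 - 1.02 = -2.72
exp(-(theta - b)) = exp(2.72) = 15.1803
P = 1 / (1 + 15.1803)
P = 0.0618

0.0618


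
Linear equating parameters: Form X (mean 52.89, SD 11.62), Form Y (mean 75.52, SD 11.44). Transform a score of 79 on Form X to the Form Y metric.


slope = SD_Y / SD_X = 11.44 / 11.62 ~ 0.9845
intercept = mean_Y - slope * mean_X = 75.52 - (11.44 / 11.62) * 52.89 ~ 23.4493
Y = slope * X + intercept. To avoid rounding drift from the rounded slope/intercept, evaluate the equivalent form Y = mean_Y + SD_Y * (X - mean_X) / SD_X at full precision:
Y = 75.52 + 11.44 * (79 - 52.89) / 11.62
Y = 75.52 + 11.44 * 26.11 / 11.62
Y = 75.52 + 298.6984 / 11.62
Y = 75.52 + 25.7055
Y = 101.2255

101.2255


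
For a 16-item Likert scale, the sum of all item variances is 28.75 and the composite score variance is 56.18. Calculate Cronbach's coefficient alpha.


alpha = (k/(k-1)) * (1 - sum(si^2)/s_total^2)
= (16/15) * (1 - 28.75/56.18)
alpha = 0.5208

0.5208


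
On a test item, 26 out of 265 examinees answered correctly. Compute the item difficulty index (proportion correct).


Item difficulty p = number correct / total examinees
p = 26 / 265
p = 0.0981

0.0981


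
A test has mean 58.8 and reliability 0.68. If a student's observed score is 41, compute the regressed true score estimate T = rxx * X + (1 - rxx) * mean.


T_est = rxx * X + (1 - rxx) * mean
T_est = 0.68 * 41 + 0.32 * 58.8
T_est = 27.88 + 18.816
T_est = 46.696

46.696


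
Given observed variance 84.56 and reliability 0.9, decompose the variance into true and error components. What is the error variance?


var_true = rxx * var_obs = 0.9 * 84.56 = 76.104
var_error = var_obs - var_true
var_error = 84.56 - 76.104
var_error = 8.456

8.456


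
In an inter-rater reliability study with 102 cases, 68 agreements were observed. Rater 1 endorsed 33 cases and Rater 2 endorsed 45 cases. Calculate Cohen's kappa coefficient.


P_o = 68/102 = 0.666667
P_e = (33*45 + 69*57) / 10404 = 0.520761
kappa = (P_o - P_e) / (1 - P_e)
kappa = (0.666667 - 0.520761) / (1 - 0.520761)
kappa = 0.3045

0.3045


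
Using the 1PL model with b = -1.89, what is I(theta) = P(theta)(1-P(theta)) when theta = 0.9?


P = 1/(1+exp(-(0.9--1.89))) = 0.9421
I = P*(1-P) = 0.9421 * 0.0579
I = 0.0545

0.0545


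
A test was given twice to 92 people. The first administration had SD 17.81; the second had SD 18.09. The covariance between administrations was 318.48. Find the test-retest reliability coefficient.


r = cov(X,Y) / (SD_X * SD_Y)
r = 318.48 / (17.81 * 18.09)
r = 318.48 / 322.1829
r = 0.9885

0.9885


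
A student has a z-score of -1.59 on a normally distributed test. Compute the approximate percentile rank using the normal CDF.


CDF(z) = 0.5 * (1 + erf(z/sqrt(2)))
erf(-1.1243) = -0.8882
CDF = 0.0559
Percentile rank = 0.0559 * 100 = 5.59

5.59


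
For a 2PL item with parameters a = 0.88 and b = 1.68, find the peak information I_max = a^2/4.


For 2PL, max info at theta = b = 1.68
I_max = a^2 / 4 = 0.88^2 / 4
= 0.7744 / 4
I_max = 0.1936

0.1936


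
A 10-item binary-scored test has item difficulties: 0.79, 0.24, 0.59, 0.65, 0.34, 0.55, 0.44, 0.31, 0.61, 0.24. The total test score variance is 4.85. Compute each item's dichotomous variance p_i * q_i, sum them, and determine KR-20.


For each item, compute p_i * q_i:
  Item 1: 0.79 * 0.21 = 0.1659
  Item 2: 0.24 * 0.76 = 0.1824
  Item 3: 0.59 * 0.41 = 0.2419
  Item 4: 0.65 * 0.35 = 0.2275
  Item 5: 0.34 * 0.66 = 0.2244
  Item 6: 0.55 * 0.45 = 0.2475
  Item 7: 0.44 * 0.56 = 0.2464
  Item 8: 0.31 * 0.69 = 0.2139
  Item 9: 0.61 * 0.39 = 0.2379
  Item 10: 0.24 * 0.76 = 0.1824
Sum(p_i * q_i) = 0.1659 + 0.1824 + 0.2419 + 0.2275 + 0.2244 + 0.2475 + 0.2464 + 0.2139 + 0.2379 + 0.1824 = 2.1702
KR-20 = (k/(k-1)) * (1 - Sum(p_i*q_i) / Var_total)
= (10/9) * (1 - 2.1702/4.85)
= 1.1111 * 0.5525
KR-20 = 0.6139

0.6139


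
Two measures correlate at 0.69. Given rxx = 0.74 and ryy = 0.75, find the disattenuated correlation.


r_corrected = rxy / sqrt(rxx * ryy)
= 0.69 / sqrt(0.74 * 0.75)
= 0.69 / sqrt(0.555)
= 0.69 / 0.744983
r_corrected = 0.9262

0.9262


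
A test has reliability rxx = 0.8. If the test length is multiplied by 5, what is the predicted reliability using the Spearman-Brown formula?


r_new = (n * rxx) / (1 + (n-1) * rxx)
r_new = (5 * 0.8) / (1 + 4 * 0.8)
r_new = 4.0 / 4.2
r_new = 0.9524

0.9524


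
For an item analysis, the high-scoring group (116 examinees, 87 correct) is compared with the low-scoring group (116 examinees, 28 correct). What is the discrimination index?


p_upper = 87/116 = 0.75
p_lower = 28/116 = 0.2414
D = 0.75 - 0.2414 = 0.5086

0.5086


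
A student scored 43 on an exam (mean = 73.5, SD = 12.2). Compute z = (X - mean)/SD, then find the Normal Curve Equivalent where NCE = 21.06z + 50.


z = (X - mean) / SD = (43 - 73.5) / 12.2
z = -30.5 / 12.2
z = -2.5
NCE = NCE = 21.06z + 50
Carry z at full precision (z = -30.5 / 12.2) into the conversion:
NCE = 21.06 * (-30.5 / 12.2) + 50 = -642.33 / 12.2 + 50
NCE = -52.65 + 50
NCE = -2.65

-2.65


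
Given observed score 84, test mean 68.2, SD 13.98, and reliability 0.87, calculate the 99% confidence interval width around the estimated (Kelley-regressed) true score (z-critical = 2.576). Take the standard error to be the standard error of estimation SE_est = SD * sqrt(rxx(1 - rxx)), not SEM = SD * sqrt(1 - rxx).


True score estimate = 0.87*84 + 0.13*68.2 = 81.946
SE_est = SD * sqrt(rxx * (1 - rxx)) = 13.98 * sqrt(0.87 * 0.13) = 13.98 * sqrt(0.1131) = 4.701522
CI = T_est +/- z * SE_est, so width = 2 * z * SE_est = 2 * 2.576 * 4.701522
Width = 24.2222

24.2222


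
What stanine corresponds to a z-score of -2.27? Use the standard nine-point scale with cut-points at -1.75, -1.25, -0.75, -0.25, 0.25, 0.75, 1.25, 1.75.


Stanine boundaries: [-1.75, -1.25, -0.75, -0.25, 0.25, 0.75, 1.25, 1.75]
z = -2.27
Check each boundary:
  z < -1.75
  z < -1.25
  z < -0.75
  z < -0.25
  z < 0.25
  z < 0.75
  z < 1.25
  z < 1.75
Highest qualifying boundary gives stanine = 1

1


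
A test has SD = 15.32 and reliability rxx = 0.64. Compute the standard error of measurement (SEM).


SEM = SD * sqrt(1 - rxx)
SEM = 15.32 * sqrt(1 - 0.64)
SEM = 15.32 * sqrt(0.36) = 15.32 * 0.6
SEM = 9.192

9.192


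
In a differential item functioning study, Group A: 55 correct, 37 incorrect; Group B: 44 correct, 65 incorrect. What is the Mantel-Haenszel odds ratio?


Odds_A = 55/37 = 1.4865
Odds_B = 44/65 = 0.6769
OR = Odds_A / Odds_B = 1.4865 / 0.6769
Exactly, OR = (55 * 65) / (37 * 44) = 3575 / 1628
OR = 2.1959

2.1959


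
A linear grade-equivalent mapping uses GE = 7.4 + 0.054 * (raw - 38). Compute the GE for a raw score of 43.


raw - median = 43 - 38 = 5
slope * diff = 0.054 * 5 = 0.27
GE = 7.4 + 0.27
GE = 7.67

7.67


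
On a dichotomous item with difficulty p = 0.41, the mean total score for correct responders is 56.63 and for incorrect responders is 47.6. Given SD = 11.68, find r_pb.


q = 1 - p = 0.59
rpb = ((M1 - M0) / SD) * sqrt(p * q)
rpb = ((56.63 - 47.6) / 11.68) * sqrt(0.41 * 0.59)
rpb = 0.3802

0.3802


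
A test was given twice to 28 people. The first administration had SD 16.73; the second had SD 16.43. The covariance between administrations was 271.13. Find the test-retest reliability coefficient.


r = cov(X,Y) / (SD_X * SD_Y)
r = 271.13 / (16.73 * 16.43)
r = 271.13 / 274.8739
r = 0.9864

0.9864


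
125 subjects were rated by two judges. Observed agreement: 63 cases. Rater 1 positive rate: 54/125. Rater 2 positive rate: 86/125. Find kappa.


P_o = 63/125 = 0.504
P_e = (54*86 + 71*39) / 15625 = 0.474432
kappa = (P_o - P_e) / (1 - P_e)
kappa = (0.504 - 0.474432) / (1 - 0.474432)
kappa = 0.0563

0.0563


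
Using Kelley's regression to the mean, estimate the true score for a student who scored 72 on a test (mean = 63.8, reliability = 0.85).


T_est = rxx * X + (1 - rxx) * mean
T_est = 0.85 * 72 + 0.15 * 63.8
T_est = 61.2 + 9.57
T_est = 70.77

70.77


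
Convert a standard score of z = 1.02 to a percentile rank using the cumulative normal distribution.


CDF(z) = 0.5 * (1 + erf(z/sqrt(2)))
erf(0.7212) = 0.6923
CDF = 0.8461
Percentile rank = 0.8461 * 100 = 84.61

84.61


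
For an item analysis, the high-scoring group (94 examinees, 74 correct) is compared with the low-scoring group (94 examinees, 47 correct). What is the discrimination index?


p_upper = 74/94 = 0.7872
p_lower = 47/94 = 0.5
D = 0.7872 - 0.5 = 0.2872

0.2872


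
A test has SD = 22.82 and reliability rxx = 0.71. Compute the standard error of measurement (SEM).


SEM = SD * sqrt(1 - rxx)
SEM = 22.82 * sqrt(1 - 0.71)
SEM = 22.82 * sqrt(0.29) = 22.82 * 0.538516
SEM = 12.2889

12.2889


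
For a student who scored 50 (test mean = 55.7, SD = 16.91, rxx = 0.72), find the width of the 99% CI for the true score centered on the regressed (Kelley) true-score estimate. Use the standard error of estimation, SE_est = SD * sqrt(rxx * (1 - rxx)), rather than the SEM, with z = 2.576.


True score estimate = 0.72*50 + 0.28*55.7 = 51.596
SE_est = SD * sqrt(rxx * (1 - rxx)) = 16.91 * sqrt(0.72 * 0.28) = 16.91 * sqrt(0.2016) = 7.592571
CI = T_est +/- z * SE_est, so width = 2 * z * SE_est = 2 * 2.576 * 7.592571
Width = 39.1169

39.1169


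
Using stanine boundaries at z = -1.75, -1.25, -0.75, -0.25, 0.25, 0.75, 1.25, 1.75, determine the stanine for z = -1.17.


Stanine boundaries: [-1.75, -1.25, -0.75, -0.25, 0.25, 0.75, 1.25, 1.75]
z = -1.17
Check each boundary:
  z >= -1.75 -> could be stanine 2
  z >= -1.25 -> could be stanine 3
  z < -0.75
  z < -0.25
  z < 0.25
  z < 0.75
  z < 1.25
  z < 1.75
Highest qualifying boundary gives stanine = 3

3


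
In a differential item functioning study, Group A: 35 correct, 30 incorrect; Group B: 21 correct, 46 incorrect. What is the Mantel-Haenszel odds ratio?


Odds_A = 35/30 = 1.1667
Odds_B = 21/46 = 0.4565
OR = Odds_A / Odds_B = 1.1667 / 0.4565
Exactly, OR = (35 * 46) / (30 * 21) = 1610 / 630
OR = 2.5556

2.5556


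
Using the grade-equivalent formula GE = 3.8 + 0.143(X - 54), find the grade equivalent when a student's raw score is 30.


raw - median = 30 - 54 = -24
slope * diff = 0.143 * -24 = -3.432
GE = 3.8 + -3.432
GE = 0.368

0.368


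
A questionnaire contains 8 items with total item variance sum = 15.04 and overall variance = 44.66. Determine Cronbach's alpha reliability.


alpha = (k/(k-1)) * (1 - sum(si^2)/s_total^2)
= (8/7) * (1 - 15.04/44.66)
alpha = 0.758

0.758


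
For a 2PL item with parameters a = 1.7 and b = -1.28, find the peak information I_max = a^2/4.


For 2PL, max info at theta = b = -1.28
I_max = a^2 / 4 = 1.7^2 / 4
= 2.89 / 4
I_max = 0.7225

0.7225


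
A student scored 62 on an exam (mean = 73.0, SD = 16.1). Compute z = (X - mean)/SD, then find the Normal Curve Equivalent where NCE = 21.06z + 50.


z = (X - mean) / SD = (62 - 73.0) / 16.1
z = -11.0 / 16.1
z = -0.6832
NCE = NCE = 21.06z + 50
Carry z at full precision (z = -11.0 / 16.1) into the conversion:
NCE = 21.06 * (-11.0 / 16.1) + 50 = -231.66 / 16.1 + 50
NCE = -14.3888 + 50
NCE = 35.6112

35.6112


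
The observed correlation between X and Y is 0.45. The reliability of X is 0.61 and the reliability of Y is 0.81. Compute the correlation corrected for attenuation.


r_corrected = rxy / sqrt(rxx * ryy)
= 0.45 / sqrt(0.61 * 0.81)
= 0.45 / sqrt(0.4941)
= 0.45 / 0.702922
r_corrected = 0.6402

0.6402


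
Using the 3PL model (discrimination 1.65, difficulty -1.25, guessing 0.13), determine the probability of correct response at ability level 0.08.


logit = 1.65*(0.08 - -1.25) = 2.1945
P* = 1/(1 + exp(-2.1945)) = 0.8998
P = 0.13 + (1 - 0.13) * 0.8998
P = 0.9128

0.9128


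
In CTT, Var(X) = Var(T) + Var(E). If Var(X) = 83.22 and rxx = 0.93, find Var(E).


var_true = rxx * var_obs = 0.93 * 83.22 = 77.3946
var_error = var_obs - var_true
var_error = 83.22 - 77.3946
var_error = 5.8254

5.8254


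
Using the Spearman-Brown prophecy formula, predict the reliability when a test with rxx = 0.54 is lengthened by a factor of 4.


r_new = (n * rxx) / (1 + (n-1) * rxx)
r_new = (4 * 0.54) / (1 + 3 * 0.54)
r_new = 2.16 / 2.62
r_new = 0.8244

0.8244


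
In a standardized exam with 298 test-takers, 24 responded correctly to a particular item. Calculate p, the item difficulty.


Item difficulty p = number correct / total examinees
p = 24 / 298
p = 0.0805

0.0805


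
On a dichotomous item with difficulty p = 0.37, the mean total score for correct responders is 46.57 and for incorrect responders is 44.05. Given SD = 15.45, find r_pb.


q = 1 - p = 0.63
rpb = ((M1 - M0) / SD) * sqrt(p * q)
rpb = ((46.57 - 44.05) / 15.45) * sqrt(0.37 * 0.63)
rpb = 0.0787

0.0787


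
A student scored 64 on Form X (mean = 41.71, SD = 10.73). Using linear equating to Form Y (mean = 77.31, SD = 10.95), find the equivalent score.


slope = SD_Y / SD_X = 10.95 / 10.73 ~ 1.0205
intercept = mean_Y - slope * mean_X = 77.31 - (10.95 / 10.73) * 41.71 ~ 34.7448
Y = slope * X + intercept. To avoid rounding drift from the rounded slope/intercept, evaluate the equivalent form Y = mean_Y + SD_Y * (X - mean_X) / SD_X at full precision:
Y = 77.31 + 10.95 * (64 - 41.71) / 10.73
Y = 77.31 + 10.95 * 22.29 / 10.73
Y = 77.31 + 244.0755 / 10.73
Y = 77.31 + 22.747
Y = 100.057

100.057


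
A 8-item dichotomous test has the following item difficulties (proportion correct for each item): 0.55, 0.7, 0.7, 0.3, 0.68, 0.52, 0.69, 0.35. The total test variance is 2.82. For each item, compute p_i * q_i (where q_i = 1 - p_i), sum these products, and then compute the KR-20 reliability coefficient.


For each item, compute p_i * q_i:
  Item 1: 0.55 * 0.45 = 0.2475
  Item 2: 0.7 * 0.3 = 0.21
  Item 3: 0.7 * 0.3 = 0.21
  Item 4: 0.3 * 0.7 = 0.21
  Item 5: 0.68 * 0.32 = 0.2176
  Item 6: 0.52 * 0.48 = 0.2496
  Item 7: 0.69 * 0.31 = 0.2139
  Item 8: 0.35 * 0.65 = 0.2275
Sum(p_i * q_i) = 0.2475 + 0.21 + 0.21 + 0.21 + 0.2176 + 0.2496 + 0.2139 + 0.2275 = 1.7861
KR-20 = (k/(k-1)) * (1 - Sum(p_i*q_i) / Var_total)
= (8/7) * (1 - 1.7861/2.82)
= 1.1429 * 0.3666
KR-20 = 0.419

0.419


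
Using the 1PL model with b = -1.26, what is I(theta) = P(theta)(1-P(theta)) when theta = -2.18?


P = 1/(1+exp(-(-2.18--1.26))) = 0.285
I = P*(1-P) = 0.285 * 0.715
I = 0.2038

0.2038


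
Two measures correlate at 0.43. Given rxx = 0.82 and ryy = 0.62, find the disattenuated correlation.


r_corrected = rxy / sqrt(rxx * ryy)
= 0.43 / sqrt(0.82 * 0.62)
= 0.43 / sqrt(0.5084)
= 0.43 / 0.713022
r_corrected = 0.6031

0.6031


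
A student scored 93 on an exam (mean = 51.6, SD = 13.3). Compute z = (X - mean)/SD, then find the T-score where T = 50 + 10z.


z = (X - mean) / SD = (93 - 51.6) / 13.3
z = 41.4 / 13.3
z = 3.1128
T-score = T = 50 + 10z
Carry z at full precision (z = 41.4 / 13.3) into the conversion:
T-score = 50 + 10 * (41.4 / 13.3) = 50 + 414 / 13.3
T-score = 50 + 31.1278
T-score = 81.1278

81.1278


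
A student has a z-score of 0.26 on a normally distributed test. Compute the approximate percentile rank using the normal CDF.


CDF(z) = 0.5 * (1 + erf(z/sqrt(2)))
erf(0.1838) = 0.2051
CDF = 0.6026
Percentile rank = 0.6026 * 100 = 60.26

60.26


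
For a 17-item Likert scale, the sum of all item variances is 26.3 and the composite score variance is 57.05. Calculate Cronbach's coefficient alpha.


alpha = (k/(k-1)) * (1 - sum(si^2)/s_total^2)
= (17/16) * (1 - 26.3/57.05)
alpha = 0.5727

0.5727


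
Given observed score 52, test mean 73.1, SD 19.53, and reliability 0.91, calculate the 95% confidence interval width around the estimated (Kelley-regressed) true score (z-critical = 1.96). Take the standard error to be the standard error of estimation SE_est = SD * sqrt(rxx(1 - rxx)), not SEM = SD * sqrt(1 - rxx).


True score estimate = 0.91*52 + 0.09*73.1 = 53.899
SE_est = SD * sqrt(rxx * (1 - rxx)) = 19.53 * sqrt(0.91 * 0.09) = 19.53 * sqrt(0.0819) = 5.58913
CI = T_est +/- z * SE_est, so width = 2 * z * SE_est = 2 * 1.96 * 5.58913
Width = 21.9094

21.9094


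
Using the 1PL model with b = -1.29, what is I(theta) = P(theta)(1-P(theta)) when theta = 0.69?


P = 1/(1+exp(-(0.69--1.29))) = 0.8787
I = P*(1-P) = 0.8787 * 0.1213
I = 0.1066

0.1066


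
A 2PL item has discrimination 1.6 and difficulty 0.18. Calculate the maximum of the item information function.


For 2PL, max info at theta = b = 0.18
I_max = a^2 / 4 = 1.6^2 / 4
= 2.56 / 4
I_max = 0.64

0.64


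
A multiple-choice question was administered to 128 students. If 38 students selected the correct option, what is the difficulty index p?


Item difficulty p = number correct / total examinees
p = 38 / 128
p = 0.2969

0.2969


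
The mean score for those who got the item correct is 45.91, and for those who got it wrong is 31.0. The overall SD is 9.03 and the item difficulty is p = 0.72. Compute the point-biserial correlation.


q = 1 - p = 0.28
rpb = ((M1 - M0) / SD) * sqrt(p * q)
rpb = ((45.91 - 31.0) / 9.03) * sqrt(0.72 * 0.28)
rpb = 0.7414

0.7414


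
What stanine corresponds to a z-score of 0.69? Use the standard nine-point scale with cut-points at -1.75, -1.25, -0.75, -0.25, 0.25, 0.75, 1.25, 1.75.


Stanine boundaries: [-1.75, -1.25, -0.75, -0.25, 0.25, 0.75, 1.25, 1.75]
z = 0.69
Check each boundary:
  z >= -1.75 -> could be stanine 2
  z >= -1.25 -> could be stanine 3
  z >= -0.75 -> could be stanine 4
  z >= -0.25 -> could be stanine 5
  z >= 0.25 -> could be stanine 6
  z < 0.75
  z < 1.25
  z < 1.75
Highest qualifying boundary gives stanine = 6

6


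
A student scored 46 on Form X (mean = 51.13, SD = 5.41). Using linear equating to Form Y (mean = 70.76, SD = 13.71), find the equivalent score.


slope = SD_Y / SD_X = 13.71 / 5.41 ~ 2.5342
intercept = mean_Y - slope * mean_X = 70.76 - (13.71 / 5.41) * 51.13 ~ -58.8134
Y = slope * X + intercept. To avoid rounding drift from the rounded slope/intercept, evaluate the equivalent form Y = mean_Y + SD_Y * (X - mean_X) / SD_X at full precision:
Y = 70.76 + 13.71 * (46 - 51.13) / 5.41
Y = 70.76 - 13.71 * 5.13 / 5.41
Y = 70.76 - 70.3323 / 5.41
Y = 70.76 - 13.0004
Y = 57.7596

57.7596


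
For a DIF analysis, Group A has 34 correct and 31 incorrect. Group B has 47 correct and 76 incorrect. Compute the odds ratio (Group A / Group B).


Odds_A = 34/31 = 1.0968
Odds_B = 47/76 = 0.6184
OR = Odds_A / Odds_B = 1.0968 / 0.6184
Exactly, OR = (34 * 76) / (31 * 47) = 2584 / 1457
OR = 1.7735

1.7735


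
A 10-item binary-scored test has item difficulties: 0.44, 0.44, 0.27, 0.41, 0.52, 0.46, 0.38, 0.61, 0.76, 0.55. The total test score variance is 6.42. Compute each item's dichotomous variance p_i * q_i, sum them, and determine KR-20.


For each item, compute p_i * q_i:
  Item 1: 0.44 * 0.56 = 0.2464
  Item 2: 0.44 * 0.56 = 0.2464
  Item 3: 0.27 * 0.73 = 0.1971
  Item 4: 0.41 * 0.59 = 0.2419
  Item 5: 0.52 * 0.48 = 0.2496
  Item 6: 0.46 * 0.54 = 0.2484
  Item 7: 0.38 * 0.62 = 0.2356
  Item 8: 0.61 * 0.39 = 0.2379
  Item 9: 0.76 * 0.24 = 0.1824
  Item 10: 0.55 * 0.45 = 0.2475
Sum(p_i * q_i) = 0.2464 + 0.2464 + 0.1971 + 0.2419 + 0.2496 + 0.2484 + 0.2356 + 0.2379 + 0.1824 + 0.2475 = 2.3332
KR-20 = (k/(k-1)) * (1 - Sum(p_i*q_i) / Var_total)
= (10/9) * (1 - 2.3332/6.42)
= 1.1111 * 0.6366
KR-20 = 0.7073

0.7073


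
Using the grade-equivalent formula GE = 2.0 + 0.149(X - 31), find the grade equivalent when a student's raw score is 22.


raw - median = 22 - 31 = -9
slope * diff = 0.149 * -9 = -1.341
GE = 2.0 + -1.341
GE = 0.659

0.659


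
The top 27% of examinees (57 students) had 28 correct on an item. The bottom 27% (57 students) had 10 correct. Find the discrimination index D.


p_upper = 28/57 = 0.4912
p_lower = 10/57 = 0.1754
D = 0.4912 - 0.1754 = 0.3158

0.3158


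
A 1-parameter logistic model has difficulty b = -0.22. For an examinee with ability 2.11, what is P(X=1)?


theta - b = 2.11 - -0.22 = 2.33
exp(-(theta - b)) = exp(-2.33) = 0.0973
P = 1 / (1 + 0.0973)
P = 0.9113

0.9113


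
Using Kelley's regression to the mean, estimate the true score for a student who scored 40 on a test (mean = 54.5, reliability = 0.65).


T_est = rxx * X + (1 - rxx) * mean
T_est = 0.65 * 40 + 0.35 * 54.5
T_est = 26.0 + 19.075
T_est = 45.075

45.075
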